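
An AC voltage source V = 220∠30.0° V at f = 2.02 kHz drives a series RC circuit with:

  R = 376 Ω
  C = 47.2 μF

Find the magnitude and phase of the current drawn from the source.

Step 1 — Angular frequency: ω = 2π·f = 2π·2020 = 1.269e+04 rad/s.
Step 2 — Component impedances:
  R: Z = R = 376 Ω
  C: Z = 1/(jωC) = -j/(ω·C) = 0 - j1.669 Ω
Step 3 — Series combination: Z_total = R + C = 376 - j1.669 Ω = 376∠-0.3° Ω.
Step 4 — Source phasor: V = 220∠30.0° V = 190.5 + j110 V.
Step 5 — Ohm's law: I = V / Z_total = (190.5 + j110) / (376 - j1.669) = 0.5054 + j0.2948 A.
Step 6 — Convert to polar: |I| = 0.5851 A, ∠I = 30.3°.

I = 0.5851∠30.3° A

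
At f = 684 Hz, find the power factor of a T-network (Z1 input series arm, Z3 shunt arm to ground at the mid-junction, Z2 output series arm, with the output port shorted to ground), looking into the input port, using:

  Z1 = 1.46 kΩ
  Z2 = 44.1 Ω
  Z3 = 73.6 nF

Step 1 — Angular frequency: ω = 2π·f = 2π·684 = 4298 rad/s.
Step 2 — Component impedances:
  Z1: Z = R = 1460 Ω
  Z2: Z = R = 44.1 Ω
  Z3: Z = 1/(jωC) = -j/(ω·C) = 0 - j3161 Ω
Step 3 — With the output port shorted to ground, the output series arm Z2 runs from the junction to ground; the shunt arm Z3 also runs from the junction to ground. They appear in parallel: Z3 || Z2 = 44.09 - j0.615 Ω.
Step 4 — Series with input arm Z1: Z_in = Z1 + (Z3 || Z2) = 1504 - j0.615 Ω = 1504∠-0.0° Ω.
Step 5 — Power factor: PF = cos(φ) = Re(Z)/|Z| = 1504/1504 = 1.
Step 6 — Type: Im(Z) = -0.615 ⇒ leading (phase φ = -0.0°).

PF = 1 (leading, φ = -0.0°)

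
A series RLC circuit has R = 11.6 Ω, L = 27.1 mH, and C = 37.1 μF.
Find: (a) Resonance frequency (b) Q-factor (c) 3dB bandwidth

Step 1 — Resonance: ω₀ = 1/√(LC) = 1/√(0.0271·3.71e-05) = 997.3 rad/s.
Step 2 — f₀ = ω₀/(2π) = 158.7 Hz.
Step 3 — Series Q: Q = ω₀L/R = 997.3·0.0271/11.6 = 2.33.
Step 4 — Bandwidth: Δω = ω₀/Q = 428 rad/s; BW = Δω/(2π) = 68.13 Hz.

(a) f₀ = 158.7 Hz  (b) Q = 2.33  (c) BW = 68.13 Hz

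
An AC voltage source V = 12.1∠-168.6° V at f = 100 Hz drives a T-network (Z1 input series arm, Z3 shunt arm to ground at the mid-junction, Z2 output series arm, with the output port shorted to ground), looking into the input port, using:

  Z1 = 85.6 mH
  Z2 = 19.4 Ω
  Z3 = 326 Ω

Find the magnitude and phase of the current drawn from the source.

Step 1 — Angular frequency: ω = 2π·f = 2π·100 = 628.3 rad/s.
Step 2 — Component impedances:
  Z1: Z = jωL = j·628.3·0.0856 = 0 + j53.78 Ω
  Z2: Z = R = 19.4 Ω
  Z3: Z = R = 326 Ω
Step 3 — With the output port shorted to ground, the output series arm Z2 runs from the junction to ground; the shunt arm Z3 also runs from the junction to ground. They appear in parallel: Z3 || Z2 = 18.31 Ω.
Step 4 — Series with input arm Z1: Z_in = Z1 + (Z3 || Z2) = 18.31 + j53.78 Ω = 56.82∠71.2° Ω.
Step 5 — Source phasor: V = 12.1∠-168.6° V = -11.86 - j2.392 V.
Step 6 — Ohm's law: I = V / Z_total = (-11.86 - j2.392) / (18.31 + j53.78) = -0.1071 + j0.1841 A.
Step 7 — Convert to polar: |I| = 0.213 A, ∠I = 120.2°.

I = 0.213∠120.2° A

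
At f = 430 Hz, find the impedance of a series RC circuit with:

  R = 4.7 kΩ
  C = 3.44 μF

Step 1 — Angular frequency: ω = 2π·f = 2π·430 = 2702 rad/s.
Step 2 — Component impedances:
  R: Z = R = 4700 Ω
  C: Z = 1/(jωC) = -j/(ω·C) = 0 - j107.6 Ω
Step 3 — Series combination: Z_total = R + C = 4700 - j107.6 Ω = 4701∠-1.3° Ω.

Z = 4700 - j107.6 Ω = 4701∠-1.3° Ω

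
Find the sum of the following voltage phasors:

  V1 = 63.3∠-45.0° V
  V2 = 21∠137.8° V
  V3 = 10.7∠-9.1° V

Step 1 — Convert each phasor to rectangular form:
  V1 = 63.3·(cos(-45.0°) + j·sin(-45.0°)) = 44.76 - j44.76 V
  V2 = 21·(cos(137.8°) + j·sin(137.8°)) = -15.56 + j14.11 V
  V3 = 10.7·(cos(-9.1°) + j·sin(-9.1°)) = 10.57 - j1.692 V
Step 2 — Sum components: V_total = 39.77 - j32.35 V.
Step 3 — Convert to polar: |V_total| = 51.26 V, ∠V_total = -39.1°.

V_total = 51.26∠-39.1° V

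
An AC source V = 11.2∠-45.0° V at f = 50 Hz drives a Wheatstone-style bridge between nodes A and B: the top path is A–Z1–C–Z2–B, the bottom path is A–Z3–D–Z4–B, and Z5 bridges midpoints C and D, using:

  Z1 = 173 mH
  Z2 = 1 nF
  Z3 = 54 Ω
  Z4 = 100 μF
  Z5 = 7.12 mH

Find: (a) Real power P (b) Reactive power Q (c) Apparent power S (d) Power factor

Step 1 — Angular frequency: ω = 2π·f = 2π·50 = 314.2 rad/s.
Step 2 — Component impedances:
  Z1: Z = jωL = j·314.2·0.173 = 0 + j54.35 Ω
  Z2: Z = 1/(jωC) = -j/(ω·C) = 0 - j3.183e+06 Ω
  Z3: Z = R = 54 Ω
  Z4: Z = 1/(jωC) = -j/(ω·C) = 0 - j31.83 Ω
  Z5: Z = jωL = j·314.2·0.00712 = 0 + j2.237 Ω
Step 3 — Bridge requires nodal analysis (the Z5 bridge couples midpoints C and D, so the two paths cannot be reduced to a simple series/parallel combination). Setting node B to ground and injecting 1 A at node A, the 3-node admittance system at A, C, D solves to V_A = Z_AB = 28.26 - j4.86 Ω = 28.68∠-9.8° Ω.
Step 4 — Source phasor: V = 11.2∠-45.0° V = 7.92 - j7.92 V.
Step 5 — Current: I = V / Z = 0.319 - j0.2254 A = 0.3906∠-35.2° A.
Step 6 — Complex power: S = V·I* = 4.311 - j0.7413 VA.
Step 7 — Real power: P = Re(S) = 4.311 W.
Step 8 — Reactive power: Q = Im(S) = -0.7413 VAR.
Step 9 — Apparent power: |S| = 4.374 VA.
Step 10 — Power factor: PF = P/|S| = 0.9855 (leading).

(a) P = 4.311 W  (b) Q = -0.7413 VAR  (c) S = 4.374 VA  (d) PF = 0.9855 (leading)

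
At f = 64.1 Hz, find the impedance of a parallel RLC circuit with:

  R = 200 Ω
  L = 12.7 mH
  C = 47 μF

Step 1 — Angular frequency: ω = 2π·f = 2π·64.1 = 402.8 rad/s.
Step 2 — Component impedances:
  R: Z = R = 200 Ω
  L: Z = jωL = j·402.8·0.0127 = 0 + j5.115 Ω
  C: Z = 1/(jωC) = -j/(ω·C) = 0 - j52.83 Ω
Step 3 — Parallel combination: 1/Z_total = 1/R + 1/L + 1/C; Z_total = 0.1602 + j5.659 Ω = 5.661∠88.4° Ω.

Z = 0.1602 + j5.659 Ω = 5.661∠88.4° Ω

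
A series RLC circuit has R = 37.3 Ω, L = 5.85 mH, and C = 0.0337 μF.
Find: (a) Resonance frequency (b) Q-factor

Step 1 — Resonance condition Im(Z)=0 gives ω₀ = 1/√(LC).
Step 2 — ω₀ = 1/√(0.00585·3.37e-08) = 7.122e+04 rad/s.
Step 3 — f₀ = ω₀/(2π) = 1.134e+04 Hz.
Step 4 — Series Q: Q = ω₀L/R = 7.122e+04·0.00585/37.3 = 11.17.

(a) f₀ = 1.134e+04 Hz  (b) Q = 11.17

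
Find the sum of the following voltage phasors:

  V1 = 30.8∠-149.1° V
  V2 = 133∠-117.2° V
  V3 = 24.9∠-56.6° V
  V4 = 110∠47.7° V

Step 1 — Convert each phasor to rectangular form:
  V1 = 30.8·(cos(-149.1°) + j·sin(-149.1°)) = -26.43 - j15.82 V
  V2 = 133·(cos(-117.2°) + j·sin(-117.2°)) = -60.79 - j118.3 V
  V3 = 24.9·(cos(-56.6°) + j·sin(-56.6°)) = 13.71 - j20.79 V
  V4 = 110·(cos(47.7°) + j·sin(47.7°)) = 74.03 + j81.36 V
Step 2 — Sum components: V_total = 0.5159 - j73.54 V.
Step 3 — Convert to polar: |V_total| = 73.54 V, ∠V_total = -89.6°.

V_total = 73.54∠-89.6° V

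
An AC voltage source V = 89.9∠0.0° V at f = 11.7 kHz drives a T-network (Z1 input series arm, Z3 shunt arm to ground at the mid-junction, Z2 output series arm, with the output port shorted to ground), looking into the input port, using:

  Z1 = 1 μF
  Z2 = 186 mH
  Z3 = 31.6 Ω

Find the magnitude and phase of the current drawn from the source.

Step 1 — Angular frequency: ω = 2π·f = 2π·1.17e+04 = 7.351e+04 rad/s.
Step 2 — Component impedances:
  Z1: Z = 1/(jωC) = -j/(ω·C) = 0 - j13.6 Ω
  Z2: Z = jωL = j·7.351e+04·0.186 = 0 + j1.367e+04 Ω
  Z3: Z = R = 31.6 Ω
Step 3 — With the output port shorted to ground, the output series arm Z2 runs from the junction to ground; the shunt arm Z3 also runs from the junction to ground. They appear in parallel: Z3 || Z2 = 31.6 + j0.07303 Ω.
Step 4 — Series with input arm Z1: Z_in = Z1 + (Z3 || Z2) = 31.6 - j13.53 Ω = 34.37∠-23.2° Ω.
Step 5 — Source phasor: V = 89.9∠0.0° V = 89.9 V.
Step 6 — Ohm's law: I = V / Z_total = (89.9) / (31.6 - j13.53) = 2.404 + j1.029 A.
Step 7 — Convert to polar: |I| = 2.615 A, ∠I = 23.2°.

I = 2.615∠23.2° A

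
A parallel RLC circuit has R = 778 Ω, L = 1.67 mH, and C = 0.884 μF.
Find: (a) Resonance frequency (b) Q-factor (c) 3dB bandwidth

Step 1 — Resonance: ω₀ = 1/√(LC) = 1/√(0.00167·8.84e-07) = 2.603e+04 rad/s.
Step 2 — f₀ = ω₀/(2π) = 4142 Hz.
Step 3 — Parallel Q: Q = R/(ω₀L) = 778/(2.603e+04·0.00167) = 17.9.
Step 4 — Bandwidth: Δω = ω₀/Q = 1454 rad/s; BW = Δω/(2π) = 231.4 Hz.

(a) f₀ = 4142 Hz  (b) Q = 17.9  (c) BW = 231.4 Hz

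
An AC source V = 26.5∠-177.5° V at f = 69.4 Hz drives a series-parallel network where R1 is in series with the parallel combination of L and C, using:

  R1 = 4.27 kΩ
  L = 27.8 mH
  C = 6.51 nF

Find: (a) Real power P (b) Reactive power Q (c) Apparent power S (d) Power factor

Step 1 — Angular frequency: ω = 2π·f = 2π·69.4 = 436.1 rad/s.
Step 2 — Component impedances:
  R1: Z = R = 4270 Ω
  L: Z = jωL = j·436.1·0.0278 = 0 + j12.12 Ω
  C: Z = 1/(jωC) = -j/(ω·C) = 0 - j3.523e+05 Ω
Step 3 — Parallel branch: L || C = 1/(1/L + 1/C) = 0 + j12.12 Ω.
Step 4 — Series with R1: Z_total = R1 + (L || C) = 4270 + j12.12 Ω = 4270∠0.2° Ω.
Step 5 — Source phasor: V = 26.5∠-177.5° V = -26.47 - j1.156 V.
Step 6 — Current: I = V / Z = -0.006201 - j0.0002531 A = 0.006206∠-177.7° A.
Step 7 — Complex power: S = V·I* = 0.1645 + j0.0004669 VA.
Step 8 — Real power: P = Re(S) = 0.1645 W.
Step 9 — Reactive power: Q = Im(S) = 0.0004669 VAR.
Step 10 — Apparent power: |S| = 0.1645 VA.
Step 11 — Power factor: PF = P/|S| = 1 (lagging).

(a) P = 0.1645 W  (b) Q = 0.0004669 VAR  (c) S = 0.1645 VA  (d) PF = 1 (lagging)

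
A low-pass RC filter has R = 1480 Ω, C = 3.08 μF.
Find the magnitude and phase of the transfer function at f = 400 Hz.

Step 1 — Angular frequency: ω = 2π·400 = 2513 rad/s.
Step 2 — Transfer function: H(jω) = 1/(1 + jωRC).
Step 3 — Denominator: 1 + jωRC = 1 + j·2513·1480·3.08e-06 = 1 + j11.46.
Step 4 — H = 0.007561 - j0.08663.
Step 5 — Magnitude: |H| = 0.08696 (-21.2 dB); phase: φ = -85.0°.

|H| = 0.08696 (-21.2 dB), φ = -85.0°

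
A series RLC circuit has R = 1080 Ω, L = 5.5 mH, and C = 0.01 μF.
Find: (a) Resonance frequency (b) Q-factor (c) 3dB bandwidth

Step 1 — Resonance: ω₀ = 1/√(LC) = 1/√(0.0055·1e-08) = 1.348e+05 rad/s.
Step 2 — f₀ = ω₀/(2π) = 2.146e+04 Hz.
Step 3 — Series Q: Q = ω₀L/R = 1.348e+05·0.0055/1080 = 0.6867.
Step 4 — Bandwidth: Δω = ω₀/Q = 1.964e+05 rad/s; BW = Δω/(2π) = 3.125e+04 Hz.

(a) f₀ = 2.146e+04 Hz  (b) Q = 0.6867  (c) BW = 3.125e+04 Hz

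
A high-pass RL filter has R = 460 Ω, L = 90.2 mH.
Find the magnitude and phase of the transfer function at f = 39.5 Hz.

Step 1 — Angular frequency: ω = 2π·39.5 = 248.2 rad/s.
Step 2 — Transfer function: H(jω) = jωL/(R + jωL).
Step 3 — Numerator jωL = j·22.39; denominator R + jωL = 460 + j22.39.
Step 4 — H = 0.002363 + j0.04855.
Step 5 — Magnitude: |H| = 0.04861 (-26.3 dB); phase: φ = 87.2°.

|H| = 0.04861 (-26.3 dB), φ = 87.2°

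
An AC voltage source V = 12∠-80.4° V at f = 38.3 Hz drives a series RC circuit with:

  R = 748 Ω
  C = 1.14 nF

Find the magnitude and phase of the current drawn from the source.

Step 1 — Angular frequency: ω = 2π·f = 2π·38.3 = 240.6 rad/s.
Step 2 — Component impedances:
  R: Z = R = 748 Ω
  C: Z = 1/(jωC) = -j/(ω·C) = 0 - j3.645e+06 Ω
Step 3 — Series combination: Z_total = R + C = 748 - j3.645e+06 Ω = 3.645e+06∠-90.0° Ω.
Step 4 — Source phasor: V = 12∠-80.4° V = 2.001 - j11.83 V.
Step 5 — Ohm's law: I = V / Z_total = (2.001 - j11.83) / (748 - j3.645e+06) = 3.246e-06 + j5.483e-07 A.
Step 6 — Convert to polar: |I| = 3.292e-06 A, ∠I = 9.6°.

I = 3.292e-06∠9.6° A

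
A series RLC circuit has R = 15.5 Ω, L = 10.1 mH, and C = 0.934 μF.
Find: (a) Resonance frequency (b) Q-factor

Step 1 — Resonance condition Im(Z)=0 gives ω₀ = 1/√(LC).
Step 2 — ω₀ = 1/√(0.0101·9.34e-07) = 1.03e+04 rad/s.
Step 3 — f₀ = ω₀/(2π) = 1639 Hz.
Step 4 — Series Q: Q = ω₀L/R = 1.03e+04·0.0101/15.5 = 6.709.

(a) f₀ = 1639 Hz  (b) Q = 6.709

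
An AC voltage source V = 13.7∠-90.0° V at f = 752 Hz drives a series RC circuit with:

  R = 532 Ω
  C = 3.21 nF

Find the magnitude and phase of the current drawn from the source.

Step 1 — Angular frequency: ω = 2π·f = 2π·752 = 4725 rad/s.
Step 2 — Component impedances:
  R: Z = R = 532 Ω
  C: Z = 1/(jωC) = -j/(ω·C) = 0 - j6.593e+04 Ω
Step 3 — Series combination: Z_total = R + C = 532 - j6.593e+04 Ω = 6.593e+04∠-89.5° Ω.
Step 4 — Source phasor: V = 13.7∠-90.0° V = 0 - j13.7 V.
Step 5 — Ohm's law: I = V / Z_total = (0 - j13.7) / (532 - j6.593e+04) = 0.0002078 - j1.677e-06 A.
Step 6 — Convert to polar: |I| = 0.0002078 A, ∠I = -0.5°.

I = 0.0002078∠-0.5° A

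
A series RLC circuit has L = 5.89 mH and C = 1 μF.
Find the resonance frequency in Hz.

Step 1 — Resonance condition Im(Z)=0 gives ω₀ = 1/√(LC).
Step 2 — ω₀ = 1/√(0.00589·1e-06) = 1.303e+04 rad/s.
Step 3 — f₀ = ω₀/(2π) = 2074 Hz.

f₀ = 2074 Hz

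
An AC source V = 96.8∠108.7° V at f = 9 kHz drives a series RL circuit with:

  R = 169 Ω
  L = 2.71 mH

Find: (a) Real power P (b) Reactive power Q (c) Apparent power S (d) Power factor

Step 1 — Angular frequency: ω = 2π·f = 2π·9000 = 5.655e+04 rad/s.
Step 2 — Component impedances:
  R: Z = R = 169 Ω
  L: Z = jωL = j·5.655e+04·0.00271 = 0 + j153.2 Ω
Step 3 — Series combination: Z_total = R + L = 169 + j153.2 Ω = 228.1∠42.2° Ω.
Step 4 — Source phasor: V = 96.8∠108.7° V = -31.04 + j91.69 V.
Step 5 — Current: I = V / Z = 0.1692 + j0.3891 A = 0.4243∠66.5° A.
Step 6 — Complex power: S = V·I* = 30.43 + j27.59 VA.
Step 7 — Real power: P = Re(S) = 30.43 W.
Step 8 — Reactive power: Q = Im(S) = 27.59 VAR.
Step 9 — Apparent power: |S| = 41.07 VA.
Step 10 — Power factor: PF = P/|S| = 0.7408 (lagging).

(a) P = 30.43 W  (b) Q = 27.59 VAR  (c) S = 41.07 VA  (d) PF = 0.7408 (lagging)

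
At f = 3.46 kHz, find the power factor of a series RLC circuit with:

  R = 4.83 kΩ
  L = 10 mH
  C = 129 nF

Step 1 — Angular frequency: ω = 2π·f = 2π·3460 = 2.174e+04 rad/s.
Step 2 — Component impedances:
  R: Z = R = 4830 Ω
  L: Z = jωL = j·2.174e+04·0.01 = 0 + j217.4 Ω
  C: Z = 1/(jωC) = -j/(ω·C) = 0 - j356.6 Ω
Step 3 — Series combination: Z_total = R + L + C = 4830 - j139.2 Ω = 4832∠-1.7° Ω.
Step 4 — Power factor: PF = cos(φ) = Re(Z)/|Z| = 4830/4832 = 0.9996.
Step 5 — Type: Im(Z) = -139.2 ⇒ leading (phase φ = -1.7°).

PF = 0.9996 (leading, φ = -1.7°)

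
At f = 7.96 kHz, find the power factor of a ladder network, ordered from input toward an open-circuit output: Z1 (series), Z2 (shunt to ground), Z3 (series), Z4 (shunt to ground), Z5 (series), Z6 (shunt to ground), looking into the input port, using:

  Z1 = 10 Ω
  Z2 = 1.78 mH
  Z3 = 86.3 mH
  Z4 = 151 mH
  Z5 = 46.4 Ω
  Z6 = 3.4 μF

Step 1 — Angular frequency: ω = 2π·f = 2π·7960 = 5.001e+04 rad/s.
Step 2 — Component impedances:
  Z1: Z = R = 10 Ω
  Z2: Z = jωL = j·5.001e+04·0.00178 = 0 + j89.03 Ω
  Z3: Z = jωL = j·5.001e+04·0.0863 = 0 + j4316 Ω
  Z4: Z = jωL = j·5.001e+04·0.151 = 0 + j7552 Ω
  Z5: Z = R = 46.4 Ω
  Z6: Z = 1/(jωC) = -j/(ω·C) = 0 - j5.881 Ω
Step 3 — Ladder network (open output): work backward from the far end, alternating series and parallel combinations. Z_in = 10.02 + j87.22 Ω = 87.8∠83.4° Ω.
Step 4 — Power factor: PF = cos(φ) = Re(Z)/|Z| = 10.02/87.8 = 0.1141.
Step 5 — Type: Im(Z) = 87.22 ⇒ lagging (phase φ = 83.4°).

PF = 0.1141 (lagging, φ = 83.4°)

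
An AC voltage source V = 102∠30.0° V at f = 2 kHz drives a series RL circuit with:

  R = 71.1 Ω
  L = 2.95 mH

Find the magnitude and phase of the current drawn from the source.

Step 1 — Angular frequency: ω = 2π·f = 2π·2000 = 1.257e+04 rad/s.
Step 2 — Component impedances:
  R: Z = R = 71.1 Ω
  L: Z = jωL = j·1.257e+04·0.00295 = 0 + j37.07 Ω
Step 3 — Series combination: Z_total = R + L = 71.1 + j37.07 Ω = 80.18∠27.5° Ω.
Step 4 — Source phasor: V = 102∠30.0° V = 88.33 + j51 V.
Step 5 — Ohm's law: I = V / Z_total = (88.33 + j51) / (71.1 + j37.07) = 1.271 + j0.05467 A.
Step 6 — Convert to polar: |I| = 1.272 A, ∠I = 2.5°.

I = 1.272∠2.5° A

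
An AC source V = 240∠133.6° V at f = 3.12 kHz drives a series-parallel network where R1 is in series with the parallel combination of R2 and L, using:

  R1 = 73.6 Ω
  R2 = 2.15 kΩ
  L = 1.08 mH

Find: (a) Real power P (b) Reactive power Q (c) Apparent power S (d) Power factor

Step 1 — Angular frequency: ω = 2π·f = 2π·3120 = 1.96e+04 rad/s.
Step 2 — Component impedances:
  R1: Z = R = 73.6 Ω
  R2: Z = R = 2150 Ω
  L: Z = jωL = j·1.96e+04·0.00108 = 0 + j21.17 Ω
Step 3 — Parallel branch: R2 || L = 1/(1/R2 + 1/L) = 0.2085 + j21.17 Ω.
Step 4 — Series with R1: Z_total = R1 + (R2 || L) = 73.81 + j21.17 Ω = 76.78∠16.0° Ω.
Step 5 — Source phasor: V = 240∠133.6° V = -165.5 + j173.8 V.
Step 6 — Current: I = V / Z = -1.448 + j2.77 A = 3.126∠117.6° A.
Step 7 — Complex power: S = V·I* = 721.1 + j206.8 VA.
Step 8 — Real power: P = Re(S) = 721.1 W.
Step 9 — Reactive power: Q = Im(S) = 206.8 VAR.
Step 10 — Apparent power: |S| = 750.2 VA.
Step 11 — Power factor: PF = P/|S| = 0.9612 (lagging).

(a) P = 721.1 W  (b) Q = 206.8 VAR  (c) S = 750.2 VA  (d) PF = 0.9612 (lagging)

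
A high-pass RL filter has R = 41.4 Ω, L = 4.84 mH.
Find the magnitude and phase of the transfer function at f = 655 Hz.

Step 1 — Angular frequency: ω = 2π·655 = 4115 rad/s.
Step 2 — Transfer function: H(jω) = jωL/(R + jωL).
Step 3 — Numerator jωL = j·19.92; denominator R + jωL = 41.4 + j19.92.
Step 4 — H = 0.188 + j0.3907.
Step 5 — Magnitude: |H| = 0.4336 (-7.3 dB); phase: φ = 64.3°.

|H| = 0.4336 (-7.3 dB), φ = 64.3°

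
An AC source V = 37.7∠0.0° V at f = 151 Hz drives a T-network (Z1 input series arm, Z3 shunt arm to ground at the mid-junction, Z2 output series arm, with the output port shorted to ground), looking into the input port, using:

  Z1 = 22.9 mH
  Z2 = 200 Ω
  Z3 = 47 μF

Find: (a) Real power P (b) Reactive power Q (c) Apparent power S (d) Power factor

Step 1 — Angular frequency: ω = 2π·f = 2π·151 = 948.8 rad/s.
Step 2 — Component impedances:
  Z1: Z = jωL = j·948.8·0.0229 = 0 + j21.73 Ω
  Z2: Z = R = 200 Ω
  Z3: Z = 1/(jωC) = -j/(ω·C) = 0 - j22.43 Ω
Step 3 — With the output port shorted to ground, the output series arm Z2 runs from the junction to ground; the shunt arm Z3 also runs from the junction to ground. They appear in parallel: Z3 || Z2 = 2.483 - j22.15 Ω.
Step 4 — Series with input arm Z1: Z_in = Z1 + (Z3 || Z2) = 2.483 - j0.4206 Ω = 2.519∠-9.6° Ω.
Step 5 — Source phasor: V = 37.7∠0.0° V = 37.7 V.
Step 6 — Current: I = V / Z = 14.76 + j2.499 A = 14.97∠9.6° A.
Step 7 — Complex power: S = V·I* = 556.4 - j94.23 VA.
Step 8 — Real power: P = Re(S) = 556.4 W.
Step 9 — Reactive power: Q = Im(S) = -94.23 VAR.
Step 10 — Apparent power: |S| = 564.3 VA.
Step 11 — Power factor: PF = P/|S| = 0.986 (leading).

(a) P = 556.4 W  (b) Q = -94.23 VAR  (c) S = 564.3 VA  (d) PF = 0.986 (leading)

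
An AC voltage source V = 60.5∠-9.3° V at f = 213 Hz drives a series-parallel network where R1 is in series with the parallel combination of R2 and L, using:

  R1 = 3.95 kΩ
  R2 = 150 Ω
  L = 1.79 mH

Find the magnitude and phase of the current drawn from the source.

Step 1 — Angular frequency: ω = 2π·f = 2π·213 = 1338 rad/s.
Step 2 — Component impedances:
  R1: Z = R = 3950 Ω
  R2: Z = R = 150 Ω
  L: Z = jωL = j·1338·0.00179 = 0 + j2.396 Ω
Step 3 — Parallel branch: R2 || L = 1/(1/R2 + 1/L) = 0.03825 + j2.395 Ω.
Step 4 — Series with R1: Z_total = R1 + (R2 || L) = 3950 + j2.395 Ω = 3950∠0.0° Ω.
Step 5 — Source phasor: V = 60.5∠-9.3° V = 59.7 - j9.777 V.
Step 6 — Ohm's law: I = V / Z_total = (59.7 - j9.777) / (3950 + j2.395) = 0.01511 - j0.002484 A.
Step 7 — Convert to polar: |I| = 0.01532 A, ∠I = -9.3°.

I = 0.01532∠-9.3° A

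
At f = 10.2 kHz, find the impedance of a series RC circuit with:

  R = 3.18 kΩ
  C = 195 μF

Step 1 — Angular frequency: ω = 2π·f = 2π·1.02e+04 = 6.409e+04 rad/s.
Step 2 — Component impedances:
  R: Z = R = 3180 Ω
  C: Z = 1/(jωC) = -j/(ω·C) = 0 - j0.08002 Ω
Step 3 — Series combination: Z_total = R + C = 3180 - j0.08002 Ω = 3180∠-0.0° Ω.

Z = 3180 - j0.08002 Ω = 3180∠-0.0° Ω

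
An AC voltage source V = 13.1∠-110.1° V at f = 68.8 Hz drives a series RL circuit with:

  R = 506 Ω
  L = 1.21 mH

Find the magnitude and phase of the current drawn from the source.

Step 1 — Angular frequency: ω = 2π·f = 2π·68.8 = 432.3 rad/s.
Step 2 — Component impedances:
  R: Z = R = 506 Ω
  L: Z = jωL = j·432.3·0.00121 = 0 + j0.5231 Ω
Step 3 — Series combination: Z_total = R + L = 506 + j0.5231 Ω = 506∠0.1° Ω.
Step 4 — Source phasor: V = 13.1∠-110.1° V = -4.502 - j12.3 V.
Step 5 — Ohm's law: I = V / Z_total = (-4.502 - j12.3) / (506 + j0.5231) = -0.008922 - j0.0243 A.
Step 6 — Convert to polar: |I| = 0.02589 A, ∠I = -110.2°.

I = 0.02589∠-110.2° A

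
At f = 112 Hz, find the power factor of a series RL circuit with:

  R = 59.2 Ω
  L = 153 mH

Step 1 — Angular frequency: ω = 2π·f = 2π·112 = 703.7 rad/s.
Step 2 — Component impedances:
  R: Z = R = 59.2 Ω
  L: Z = jωL = j·703.7·0.153 = 0 + j107.7 Ω
Step 3 — Series combination: Z_total = R + L = 59.2 + j107.7 Ω = 122.9∠61.2° Ω.
Step 4 — Power factor: PF = cos(φ) = Re(Z)/|Z| = 59.2/122.87 = 0.4818.
Step 5 — Type: Im(Z) = 107.7 ⇒ lagging (phase φ = 61.2°).

PF = 0.4818 (lagging, φ = 61.2°)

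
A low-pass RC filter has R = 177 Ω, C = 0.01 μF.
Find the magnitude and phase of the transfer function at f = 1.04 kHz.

Step 1 — Angular frequency: ω = 2π·1040 = 6535 rad/s.
Step 2 — Transfer function: H(jω) = 1/(1 + jωRC).
Step 3 — Denominator: 1 + jωRC = 1 + j·6535·177·1e-08 = 1 + j0.01157.
Step 4 — H = 0.9999 - j0.01156.
Step 5 — Magnitude: |H| = 0.9999 (-0.0 dB); phase: φ = -0.7°.

|H| = 0.9999 (-0.0 dB), φ = -0.7°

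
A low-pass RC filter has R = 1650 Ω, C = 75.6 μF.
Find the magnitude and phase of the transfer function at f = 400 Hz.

Step 1 — Angular frequency: ω = 2π·400 = 2513 rad/s.
Step 2 — Transfer function: H(jω) = 1/(1 + jωRC).
Step 3 — Denominator: 1 + jωRC = 1 + j·2513·1650·7.56e-05 = 1 + j313.5.
Step 4 — H = 1.017e-05 - j0.00319.
Step 5 — Magnitude: |H| = 0.00319 (-49.9 dB); phase: φ = -89.8°.

|H| = 0.00319 (-49.9 dB), φ = -89.8°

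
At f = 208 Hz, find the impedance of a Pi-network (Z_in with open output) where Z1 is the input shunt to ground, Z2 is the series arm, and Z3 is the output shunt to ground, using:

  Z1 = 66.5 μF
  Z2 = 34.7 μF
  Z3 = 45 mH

Step 1 — Angular frequency: ω = 2π·f = 2π·208 = 1307 rad/s.
Step 2 — Component impedances:
  Z1: Z = 1/(jωC) = -j/(ω·C) = 0 - j11.51 Ω
  Z2: Z = 1/(jωC) = -j/(ω·C) = 0 - j22.05 Ω
  Z3: Z = jωL = j·1307·0.045 = 0 + j58.81 Ω
Step 3 — With open output, the series arm Z2 and the output shunt Z3 appear in series to ground: Z2 + Z3 = 0 + j36.76 Ω.
Step 4 — Parallel with input shunt Z1: Z_in = Z1 || (Z2 + Z3) = 0 - j16.75 Ω = 16.75∠-90.0° Ω.

Z = 0 - j16.75 Ω = 16.75∠-90.0° Ω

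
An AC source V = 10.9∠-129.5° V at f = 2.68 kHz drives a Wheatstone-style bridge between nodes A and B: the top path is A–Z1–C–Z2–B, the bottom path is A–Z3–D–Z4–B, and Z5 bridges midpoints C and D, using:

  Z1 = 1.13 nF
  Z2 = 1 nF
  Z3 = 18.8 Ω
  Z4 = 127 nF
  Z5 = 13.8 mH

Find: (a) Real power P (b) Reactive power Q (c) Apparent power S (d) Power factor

Step 1 — Angular frequency: ω = 2π·f = 2π·2680 = 1.684e+04 rad/s.
Step 2 — Component impedances:
  Z1: Z = 1/(jωC) = -j/(ω·C) = 0 - j5.255e+04 Ω
  Z2: Z = 1/(jωC) = -j/(ω·C) = 0 - j5.939e+04 Ω
  Z3: Z = R = 18.8 Ω
  Z4: Z = 1/(jωC) = -j/(ω·C) = 0 - j467.6 Ω
  Z5: Z = jωL = j·1.684e+04·0.0138 = 0 + j232.4 Ω
Step 3 — Bridge requires nodal analysis (the Z5 bridge couples midpoints C and D, so the two paths cannot be reduced to a simple series/parallel combination). Setting node B to ground and injecting 1 A at node A, the 3-node admittance system at A, C, D solves to V_A = Z_AB = 18.8 - j463.9 Ω = 464.3∠-87.7° Ω.
Step 4 — Source phasor: V = 10.9∠-129.5° V = -6.933 - j8.411 V.
Step 5 — Current: I = V / Z = 0.01749 - j0.01565 A = 0.02347∠-41.8° A.
Step 6 — Complex power: S = V·I* = 0.01036 - j0.2557 VA.
Step 7 — Real power: P = Re(S) = 0.01036 W.
Step 8 — Reactive power: Q = Im(S) = -0.2557 VAR.
Step 9 — Apparent power: |S| = 0.2559 VA.
Step 10 — Power factor: PF = P/|S| = 0.04049 (leading).

(a) P = 0.01036 W  (b) Q = -0.2557 VAR  (c) S = 0.2559 VA  (d) PF = 0.04049 (leading)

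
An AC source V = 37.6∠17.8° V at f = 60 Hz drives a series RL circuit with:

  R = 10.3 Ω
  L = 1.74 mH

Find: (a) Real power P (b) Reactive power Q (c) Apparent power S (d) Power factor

Step 1 — Angular frequency: ω = 2π·f = 2π·60 = 377 rad/s.
Step 2 — Component impedances:
  R: Z = R = 10.3 Ω
  L: Z = jωL = j·377·0.00174 = 0 + j0.656 Ω
Step 3 — Series combination: Z_total = R + L = 10.3 + j0.656 Ω = 10.32∠3.6° Ω.
Step 4 — Source phasor: V = 37.6∠17.8° V = 35.8 + j11.49 V.
Step 5 — Current: I = V / Z = 3.532 + j0.891 A = 3.643∠14.2° A.
Step 6 — Complex power: S = V·I* = 136.7 + j8.706 VA.
Step 7 — Real power: P = Re(S) = 136.7 W.
Step 8 — Reactive power: Q = Im(S) = 8.706 VAR.
Step 9 — Apparent power: |S| = 137 VA.
Step 10 — Power factor: PF = P/|S| = 0.998 (lagging).

(a) P = 136.7 W  (b) Q = 8.706 VAR  (c) S = 137 VA  (d) PF = 0.998 (lagging)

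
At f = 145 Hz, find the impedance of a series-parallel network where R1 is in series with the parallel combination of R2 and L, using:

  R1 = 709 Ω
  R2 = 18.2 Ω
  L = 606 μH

Step 1 — Angular frequency: ω = 2π·f = 2π·145 = 911.1 rad/s.
Step 2 — Component impedances:
  R1: Z = R = 709 Ω
  R2: Z = R = 18.2 Ω
  L: Z = jωL = j·911.1·0.000606 = 0 + j0.5521 Ω
Step 3 — Parallel branch: R2 || L = 1/(1/R2 + 1/L) = 0.01673 + j0.5516 Ω.
Step 4 — Series with R1: Z_total = R1 + (R2 || L) = 709 + j0.5516 Ω = 709∠0.0° Ω.

Z = 709 + j0.5516 Ω = 709∠0.0° Ω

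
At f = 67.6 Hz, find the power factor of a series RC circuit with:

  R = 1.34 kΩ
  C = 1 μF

Step 1 — Angular frequency: ω = 2π·f = 2π·67.6 = 424.7 rad/s.
Step 2 — Component impedances:
  R: Z = R = 1340 Ω
  C: Z = 1/(jωC) = -j/(ω·C) = 0 - j2354 Ω
Step 3 — Series combination: Z_total = R + C = 1340 - j2354 Ω = 2709∠-60.4° Ω.
Step 4 — Power factor: PF = cos(φ) = Re(Z)/|Z| = 1340/2709 = 0.4946.
Step 5 — Type: Im(Z) = -2354 ⇒ leading (phase φ = -60.4°).

PF = 0.4946 (leading, φ = -60.4°)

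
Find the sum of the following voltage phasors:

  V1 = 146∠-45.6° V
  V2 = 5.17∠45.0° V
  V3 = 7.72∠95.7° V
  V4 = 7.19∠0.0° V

Step 1 — Convert each phasor to rectangular form:
  V1 = 146·(cos(-45.6°) + j·sin(-45.6°)) = 102.2 - j104.3 V
  V2 = 5.17·(cos(45.0°) + j·sin(45.0°)) = 3.656 + j3.656 V
  V3 = 7.72·(cos(95.7°) + j·sin(95.7°)) = -0.7667 + j7.682 V
  V4 = 7.19·(cos(0.0°) + j·sin(0.0°)) = 7.19 V
Step 2 — Sum components: V_total = 112.2 - j92.98 V.
Step 3 — Convert to polar: |V_total| = 145.7 V, ∠V_total = -39.6°.

V_total = 145.7∠-39.6° V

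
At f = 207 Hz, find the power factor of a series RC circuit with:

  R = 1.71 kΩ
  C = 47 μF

Step 1 — Angular frequency: ω = 2π·f = 2π·207 = 1301 rad/s.
Step 2 — Component impedances:
  R: Z = R = 1710 Ω
  C: Z = 1/(jωC) = -j/(ω·C) = 0 - j16.36 Ω
Step 3 — Series combination: Z_total = R + C = 1710 - j16.36 Ω = 1710∠-0.5° Ω.
Step 4 — Power factor: PF = cos(φ) = Re(Z)/|Z| = 1710/1710 = 1.
Step 5 — Type: Im(Z) = -16.36 ⇒ leading (phase φ = -0.5°).

PF = 1 (leading, φ = -0.5°)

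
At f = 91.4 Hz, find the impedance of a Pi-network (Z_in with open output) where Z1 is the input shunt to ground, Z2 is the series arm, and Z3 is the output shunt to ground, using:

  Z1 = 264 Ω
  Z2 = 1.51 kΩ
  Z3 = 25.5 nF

Step 1 — Angular frequency: ω = 2π·f = 2π·91.4 = 574.3 rad/s.
Step 2 — Component impedances:
  Z1: Z = R = 264 Ω
  Z2: Z = R = 1510 Ω
  Z3: Z = 1/(jωC) = -j/(ω·C) = 0 - j6.829e+04 Ω
Step 3 — With open output, the series arm Z2 and the output shunt Z3 appear in series to ground: Z2 + Z3 = 1510 - j6.829e+04 Ω.
Step 4 — Parallel with input shunt Z1: Z_in = Z1 || (Z2 + Z3) = 264 - j1.02 Ω = 264∠-0.2° Ω.

Z = 264 - j1.02 Ω = 264∠-0.2° Ω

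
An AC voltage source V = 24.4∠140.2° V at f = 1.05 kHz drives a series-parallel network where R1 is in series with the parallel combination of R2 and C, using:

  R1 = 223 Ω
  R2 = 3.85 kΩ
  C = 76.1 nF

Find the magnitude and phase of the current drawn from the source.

Step 1 — Angular frequency: ω = 2π·f = 2π·1050 = 6597 rad/s.
Step 2 — Component impedances:
  R1: Z = R = 223 Ω
  R2: Z = R = 3850 Ω
  C: Z = 1/(jωC) = -j/(ω·C) = 0 - j1992 Ω
Step 3 — Parallel branch: R2 || C = 1/(1/R2 + 1/C) = 812.9 - j1571 Ω.
Step 4 — Series with R1: Z_total = R1 + (R2 || C) = 1036 - j1571 Ω = 1882∠-56.6° Ω.
Step 5 — Source phasor: V = 24.4∠140.2° V = -18.75 + j15.62 V.
Step 6 — Ohm's law: I = V / Z_total = (-18.75 + j15.62) / (1036 - j1571) = -0.01241 - j0.003748 A.
Step 7 — Convert to polar: |I| = 0.01296 A, ∠I = -163.2°.

I = 0.01296∠-163.2° A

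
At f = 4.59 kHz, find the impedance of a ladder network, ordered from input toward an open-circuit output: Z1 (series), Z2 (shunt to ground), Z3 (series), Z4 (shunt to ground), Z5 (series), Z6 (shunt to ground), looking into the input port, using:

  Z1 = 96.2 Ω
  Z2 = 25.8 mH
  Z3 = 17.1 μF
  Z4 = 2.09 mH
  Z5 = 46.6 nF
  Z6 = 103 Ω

Step 1 — Angular frequency: ω = 2π·f = 2π·4590 = 2.884e+04 rad/s.
Step 2 — Component impedances:
  Z1: Z = R = 96.2 Ω
  Z2: Z = jωL = j·2.884e+04·0.0258 = 0 + j744.1 Ω
  Z3: Z = 1/(jωC) = -j/(ω·C) = 0 - j2.028 Ω
  Z4: Z = jωL = j·2.884e+04·0.00209 = 0 + j60.28 Ω
  Z5: Z = 1/(jωC) = -j/(ω·C) = 0 - j744.1 Ω
  Z6: Z = R = 103 Ω
Step 3 — Ladder network (open output): work backward from the far end, alternating series and parallel combinations. Z_in = 96.86 + j58.46 Ω = 113.1∠31.1° Ω.

Z = 96.86 + j58.46 Ω = 113.1∠31.1° Ω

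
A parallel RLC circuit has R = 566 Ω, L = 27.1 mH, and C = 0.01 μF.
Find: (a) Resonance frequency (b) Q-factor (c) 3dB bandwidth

Step 1 — Resonance: ω₀ = 1/√(LC) = 1/√(0.0271·1e-08) = 6.075e+04 rad/s.
Step 2 — f₀ = ω₀/(2π) = 9668 Hz.
Step 3 — Parallel Q: Q = R/(ω₀L) = 566/(6.075e+04·0.0271) = 0.3438.
Step 4 — Bandwidth: Δω = ω₀/Q = 1.767e+05 rad/s; BW = Δω/(2π) = 2.812e+04 Hz.

(a) f₀ = 9668 Hz  (b) Q = 0.3438  (c) BW = 2.812e+04 Hz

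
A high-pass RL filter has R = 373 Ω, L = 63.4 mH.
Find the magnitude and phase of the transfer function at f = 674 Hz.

Step 1 — Angular frequency: ω = 2π·674 = 4235 rad/s.
Step 2 — Transfer function: H(jω) = jωL/(R + jωL).
Step 3 — Numerator jωL = j·268.5; denominator R + jωL = 373 + j268.5.
Step 4 — H = 0.3413 + j0.4741.
Step 5 — Magnitude: |H| = 0.5842 (-4.7 dB); phase: φ = 54.3°.

|H| = 0.5842 (-4.7 dB), φ = 54.3°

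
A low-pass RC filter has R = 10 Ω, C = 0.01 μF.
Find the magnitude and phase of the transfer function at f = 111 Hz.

Step 1 — Angular frequency: ω = 2π·111 = 697.4 rad/s.
Step 2 — Transfer function: H(jω) = 1/(1 + jωRC).
Step 3 — Denominator: 1 + jωRC = 1 + j·697.4·10·1e-08 = 1 + j6.974e-05.
Step 4 — H = 1 - j6.974e-05.
Step 5 — Magnitude: |H| = 1 (-0.0 dB); phase: φ = -0.0°.

|H| = 1 (-0.0 dB), φ = -0.0°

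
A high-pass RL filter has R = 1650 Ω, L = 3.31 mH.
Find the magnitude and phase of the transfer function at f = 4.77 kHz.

Step 1 — Angular frequency: ω = 2π·4770 = 2.997e+04 rad/s.
Step 2 — Transfer function: H(jω) = jωL/(R + jωL).
Step 3 — Numerator jωL = j·99.2; denominator R + jωL = 1650 + j99.2.
Step 4 — H = 0.003602 + j0.05991.
Step 5 — Magnitude: |H| = 0.06001 (-24.4 dB); phase: φ = 86.6°.

|H| = 0.06001 (-24.4 dB), φ = 86.6°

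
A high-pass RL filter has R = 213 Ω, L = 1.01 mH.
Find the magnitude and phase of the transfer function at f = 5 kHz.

Step 1 — Angular frequency: ω = 2π·5000 = 3.142e+04 rad/s.
Step 2 — Transfer function: H(jω) = jωL/(R + jωL).
Step 3 — Numerator jωL = j·31.73; denominator R + jωL = 213 + j31.73.
Step 4 — H = 0.02171 + j0.1457.
Step 5 — Magnitude: |H| = 0.1473 (-16.6 dB); phase: φ = 81.5°.

|H| = 0.1473 (-16.6 dB), φ = 81.5°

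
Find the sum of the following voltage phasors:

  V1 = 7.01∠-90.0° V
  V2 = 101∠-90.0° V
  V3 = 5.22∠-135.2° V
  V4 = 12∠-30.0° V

Step 1 — Convert each phasor to rectangular form:
  V1 = 7.01·(cos(-90.0°) + j·sin(-90.0°)) = 0 - j7.01 V
  V2 = 101·(cos(-90.0°) + j·sin(-90.0°)) = 0 - j101 V
  V3 = 5.22·(cos(-135.2°) + j·sin(-135.2°)) = -3.704 - j3.678 V
  V4 = 12·(cos(-30.0°) + j·sin(-30.0°)) = 10.39 - j6 V
Step 2 — Sum components: V_total = 6.688 - j117.7 V.
Step 3 — Convert to polar: |V_total| = 117.9 V, ∠V_total = -86.7°.

V_total = 117.9∠-86.7° V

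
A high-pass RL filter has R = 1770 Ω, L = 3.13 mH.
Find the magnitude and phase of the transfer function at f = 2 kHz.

Step 1 — Angular frequency: ω = 2π·2000 = 1.257e+04 rad/s.
Step 2 — Transfer function: H(jω) = jωL/(R + jωL).
Step 3 — Numerator jωL = j·39.33; denominator R + jωL = 1770 + j39.33.
Step 4 — H = 0.0004936 + j0.02221.
Step 5 — Magnitude: |H| = 0.02222 (-33.1 dB); phase: φ = 88.7°.

|H| = 0.02222 (-33.1 dB), φ = 88.7°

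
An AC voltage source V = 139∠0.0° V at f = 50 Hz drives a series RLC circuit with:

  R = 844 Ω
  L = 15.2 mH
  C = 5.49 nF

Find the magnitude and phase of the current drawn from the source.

Step 1 — Angular frequency: ω = 2π·f = 2π·50 = 314.2 rad/s.
Step 2 — Component impedances:
  R: Z = R = 844 Ω
  L: Z = jωL = j·314.2·0.0152 = 0 + j4.775 Ω
  C: Z = 1/(jωC) = -j/(ω·C) = 0 - j5.798e+05 Ω
Step 3 — Series combination: Z_total = R + L + C = 844 - j5.798e+05 Ω = 5.798e+05∠-89.9° Ω.
Step 4 — Source phasor: V = 139∠0.0° V = 139 V.
Step 5 — Ohm's law: I = V / Z_total = (139) / (844 - j5.798e+05) = 3.49e-07 + j0.0002397 A.
Step 6 — Convert to polar: |I| = 0.0002397 A, ∠I = 89.9°.

I = 0.0002397∠89.9° A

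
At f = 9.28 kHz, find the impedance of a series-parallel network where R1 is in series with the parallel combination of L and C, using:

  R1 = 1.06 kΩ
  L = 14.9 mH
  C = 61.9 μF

Step 1 — Angular frequency: ω = 2π·f = 2π·9280 = 5.831e+04 rad/s.
Step 2 — Component impedances:
  R1: Z = R = 1060 Ω
  L: Z = jωL = j·5.831e+04·0.0149 = 0 + j868.8 Ω
  C: Z = 1/(jωC) = -j/(ω·C) = 0 - j0.2771 Ω
Step 3 — Parallel branch: L || C = 1/(1/L + 1/C) = 0 - j0.2772 Ω.
Step 4 — Series with R1: Z_total = R1 + (L || C) = 1060 - j0.2772 Ω = 1060∠-0.0° Ω.

Z = 1060 - j0.2772 Ω = 1060∠-0.0° Ω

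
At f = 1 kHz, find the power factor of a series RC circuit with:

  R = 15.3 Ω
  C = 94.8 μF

Step 1 — Angular frequency: ω = 2π·f = 2π·1000 = 6283 rad/s.
Step 2 — Component impedances:
  R: Z = R = 15.3 Ω
  C: Z = 1/(jωC) = -j/(ω·C) = 0 - j1.679 Ω
Step 3 — Series combination: Z_total = R + C = 15.3 - j1.679 Ω = 15.39∠-6.3° Ω.
Step 4 — Power factor: PF = cos(φ) = Re(Z)/|Z| = 15.3/15.392 = 0.994.
Step 5 — Type: Im(Z) = -1.679 ⇒ leading (phase φ = -6.3°).

PF = 0.994 (leading, φ = -6.3°)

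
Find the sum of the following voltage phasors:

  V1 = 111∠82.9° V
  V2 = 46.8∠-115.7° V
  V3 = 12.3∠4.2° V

Step 1 — Convert each phasor to rectangular form:
  V1 = 111·(cos(82.9°) + j·sin(82.9°)) = 13.72 + j110.1 V
  V2 = 46.8·(cos(-115.7°) + j·sin(-115.7°)) = -20.3 - j42.17 V
  V3 = 12.3·(cos(4.2°) + j·sin(4.2°)) = 12.27 + j0.9008 V
Step 2 — Sum components: V_total = 5.691 + j68.88 V.
Step 3 — Convert to polar: |V_total| = 69.11 V, ∠V_total = 85.3°.

V_total = 69.11∠85.3° V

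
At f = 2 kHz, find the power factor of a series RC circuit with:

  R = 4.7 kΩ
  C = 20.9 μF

Step 1 — Angular frequency: ω = 2π·f = 2π·2000 = 1.257e+04 rad/s.
Step 2 — Component impedances:
  R: Z = R = 4700 Ω
  C: Z = 1/(jωC) = -j/(ω·C) = 0 - j3.808 Ω
Step 3 — Series combination: Z_total = R + C = 4700 - j3.808 Ω = 4700∠-0.0° Ω.
Step 4 — Power factor: PF = cos(φ) = Re(Z)/|Z| = 4700/4700 = 1.
Step 5 — Type: Im(Z) = -3.808 ⇒ leading (phase φ = -0.0°).

PF = 1 (leading, φ = -0.0°)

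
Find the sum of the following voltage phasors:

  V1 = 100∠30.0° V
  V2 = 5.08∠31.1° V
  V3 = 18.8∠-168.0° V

Step 1 — Convert each phasor to rectangular form:
  V1 = 100·(cos(30.0°) + j·sin(30.0°)) = 86.6 + j50 V
  V2 = 5.08·(cos(31.1°) + j·sin(31.1°)) = 4.35 + j2.624 V
  V3 = 18.8·(cos(-168.0°) + j·sin(-168.0°)) = -18.39 - j3.909 V
Step 2 — Sum components: V_total = 72.56 + j48.72 V.
Step 3 — Convert to polar: |V_total| = 87.4 V, ∠V_total = 33.9°.

V_total = 87.4∠33.9° V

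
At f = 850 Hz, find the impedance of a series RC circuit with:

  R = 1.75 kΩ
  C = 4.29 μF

Step 1 — Angular frequency: ω = 2π·f = 2π·850 = 5341 rad/s.
Step 2 — Component impedances:
  R: Z = R = 1750 Ω
  C: Z = 1/(jωC) = -j/(ω·C) = 0 - j43.65 Ω
Step 3 — Series combination: Z_total = R + C = 1750 - j43.65 Ω = 1751∠-1.4° Ω.

Z = 1750 - j43.65 Ω = 1751∠-1.4° Ω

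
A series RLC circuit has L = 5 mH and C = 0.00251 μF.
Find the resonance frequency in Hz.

Step 1 — Resonance condition Im(Z)=0 gives ω₀ = 1/√(LC).
Step 2 — ω₀ = 1/√(0.005·2.51e-09) = 2.823e+05 rad/s.
Step 3 — f₀ = ω₀/(2π) = 4.493e+04 Hz.

f₀ = 4.493e+04 Hz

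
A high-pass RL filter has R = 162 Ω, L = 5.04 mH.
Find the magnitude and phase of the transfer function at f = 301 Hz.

Step 1 — Angular frequency: ω = 2π·301 = 1891 rad/s.
Step 2 — Transfer function: H(jω) = jωL/(R + jωL).
Step 3 — Numerator jωL = j·9.532; denominator R + jωL = 162 + j9.532.
Step 4 — H = 0.00345 + j0.05864.
Step 5 — Magnitude: |H| = 0.05874 (-24.6 dB); phase: φ = 86.6°.

|H| = 0.05874 (-24.6 dB), φ = 86.6°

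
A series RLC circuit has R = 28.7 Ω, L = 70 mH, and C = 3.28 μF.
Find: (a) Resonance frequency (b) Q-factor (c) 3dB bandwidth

Step 1 — Resonance: ω₀ = 1/√(LC) = 1/√(0.07·3.28e-06) = 2087 rad/s.
Step 2 — f₀ = ω₀/(2π) = 332.1 Hz.
Step 3 — Series Q: Q = ω₀L/R = 2087·0.07/28.7 = 5.09.
Step 4 — Bandwidth: Δω = ω₀/Q = 410 rad/s; BW = Δω/(2π) = 65.25 Hz.

(a) f₀ = 332.1 Hz  (b) Q = 5.09  (c) BW = 65.25 Hz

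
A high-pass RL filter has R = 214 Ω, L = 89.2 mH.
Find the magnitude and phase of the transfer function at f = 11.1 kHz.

Step 1 — Angular frequency: ω = 2π·1.11e+04 = 6.974e+04 rad/s.
Step 2 — Transfer function: H(jω) = jωL/(R + jωL).
Step 3 — Numerator jωL = j·6221; denominator R + jωL = 214 + j6221.
Step 4 — H = 0.9988 + j0.03436.
Step 5 — Magnitude: |H| = 0.9994 (-0.0 dB); phase: φ = 2.0°.

|H| = 0.9994 (-0.0 dB), φ = 2.0°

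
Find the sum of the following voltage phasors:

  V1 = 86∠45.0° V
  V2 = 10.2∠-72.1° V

Step 1 — Convert each phasor to rectangular form:
  V1 = 86·(cos(45.0°) + j·sin(45.0°)) = 60.81 + j60.81 V
  V2 = 10.2·(cos(-72.1°) + j·sin(-72.1°)) = 3.135 - j9.706 V
Step 2 — Sum components: V_total = 63.95 + j51.1 V.
Step 3 — Convert to polar: |V_total| = 81.86 V, ∠V_total = 38.6°.

V_total = 81.86∠38.6° V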